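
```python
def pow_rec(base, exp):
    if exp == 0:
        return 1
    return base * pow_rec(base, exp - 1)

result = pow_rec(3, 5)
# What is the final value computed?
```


pow_rec(3, 5)
= 3 * pow_rec(3, 4)
= 3 * 3 * pow_rec(3, 3)
= 3 * 3 * 3 * pow_rec(3, 2)
= 3 * 3 * 3 * 3 * pow_rec(3, 1)
= 3 * 3 * 3 * 3 * 3 * pow_rec(3, 0)
= 3 * 3 * 3 * 3 * 3 * 1
= 243


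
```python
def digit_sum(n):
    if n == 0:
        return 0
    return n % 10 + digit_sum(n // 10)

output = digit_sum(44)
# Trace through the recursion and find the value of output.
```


digit_sum(44)
= 4 + digit_sum(4)
= 4 + 4 + digit_sum(0)
= 4 + 4 + 0
= 8


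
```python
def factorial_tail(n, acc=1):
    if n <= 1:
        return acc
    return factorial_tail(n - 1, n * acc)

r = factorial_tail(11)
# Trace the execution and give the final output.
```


factorial_tail(11, 1)
= factorial_tail(10, 11 * 1) = factorial_tail(10, 11)
= factorial_tail(9, 10 * 11) = factorial_tail(9, 110)
= factorial_tail(8, 9 * 110) = factorial_tail(8, 990)
= factorial_tail(7, 8 * 990) = factorial_tail(7, 7920)
= factorial_tail(6, 7 * 7920) = factorial_tail(6, 55440)
= factorial_tail(5, 6 * 55440) = factorial_tail(5, 332640)
= factorial_tail(4, 5 * 332640) = factorial_tail(4, 1663200)
= factorial_tail(3, 4 * 1663200) = factorial_tail(3, 6652800)
= factorial_tail(2, 3 * 6652800) = factorial_tail(2, 19958400)
= factorial_tail(1, 2 * 19958400) = factorial_tail(1, 39916800)
n <= 1, return acc = 39916800


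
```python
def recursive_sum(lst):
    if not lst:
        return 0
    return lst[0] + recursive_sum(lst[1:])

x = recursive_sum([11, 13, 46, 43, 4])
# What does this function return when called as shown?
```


recursive_sum([11, 13, 46, 43, 4])
= 11 + recursive_sum([13, 46, 43, 4])
= 11 + 13 + recursive_sum([46, 43, 4])
= 11 + 13 + 46 + recursive_sum([43, 4])
= 11 + 13 + 46 + 43 + recursive_sum([4])
= 11 + 13 + 46 + 43 + 4 + recursive_sum([])
= 11 + 13 + 46 + 43 + 4 + 0
= 117


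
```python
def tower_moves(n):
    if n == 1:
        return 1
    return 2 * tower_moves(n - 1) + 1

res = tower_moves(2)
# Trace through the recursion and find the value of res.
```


tower_moves(2)
= 2 * tower_moves(1) + 1
Now compute bottom-up:
tower_moves(1) = 1
tower_moves(2) = 2 * 1 + 1 = 3
= 3


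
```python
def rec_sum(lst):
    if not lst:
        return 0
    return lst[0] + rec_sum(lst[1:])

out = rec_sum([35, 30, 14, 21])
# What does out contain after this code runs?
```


rec_sum([35, 30, 14, 21])
= 35 + rec_sum([30, 14, 21])
= 35 + 30 + rec_sum([14, 21])
= 35 + 30 + 14 + rec_sum([21])
= 35 + 30 + 14 + 21 + rec_sum([])
= 35 + 30 + 14 + 21 + 0
= 100


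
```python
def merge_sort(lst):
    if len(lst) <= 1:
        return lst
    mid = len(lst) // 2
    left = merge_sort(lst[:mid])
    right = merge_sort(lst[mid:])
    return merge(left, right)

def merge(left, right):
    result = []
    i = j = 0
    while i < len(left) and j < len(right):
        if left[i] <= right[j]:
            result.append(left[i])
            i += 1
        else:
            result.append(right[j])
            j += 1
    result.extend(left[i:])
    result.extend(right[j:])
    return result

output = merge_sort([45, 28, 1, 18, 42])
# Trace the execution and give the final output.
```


merge_sort([45, 28, 1, 18, 42])
Split into [45, 28] and [1, 18, 42]
Left sorted: [28, 45]
Right sorted: [1, 18, 42]
Merge [28, 45] and [1, 18, 42]
= [1, 18, 28, 42, 45]


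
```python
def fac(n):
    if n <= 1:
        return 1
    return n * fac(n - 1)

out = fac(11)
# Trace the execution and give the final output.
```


fac(11)
= 11 * fac(10)
= 11 * 10 * fac(9)
= 11 * 10 * 9 * fac(8)
= 11 * 10 * 9 * 8 * fac(7)
= 11 * 10 * 9 * 8 * 7 * fac(6)
= 11 * 10 * 9 * 8 * 7 * 6 * fac(5)
= 11 * 10 * 9 * 8 * 7 * 6 * 5 * fac(4)
= 11 * 10 * 9 * 8 * 7 * 6 * 5 * 4 * fac(3)
= 11 * 10 * 9 * 8 * 7 * 6 * 5 * 4 * 3 * fac(2)
= 11 * 10 * 9 * 8 * 7 * 6 * 5 * 4 * 3 * 2 * fac(1)
= 11 * 10 * 9 * 8 * 7 * 6 * 5 * 4 * 3 * 2 * 1
= 39916800


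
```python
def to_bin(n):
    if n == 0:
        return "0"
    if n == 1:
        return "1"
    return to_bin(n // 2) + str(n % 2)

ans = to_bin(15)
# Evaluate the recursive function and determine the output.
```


to_bin(15)
= to_bin(7) + "1"
= to_bin(3) + "1" + "1"
= to_bin(1) + "1" + "1" + "1"
= "1" + "1" + "1" + "1"
= "1111"


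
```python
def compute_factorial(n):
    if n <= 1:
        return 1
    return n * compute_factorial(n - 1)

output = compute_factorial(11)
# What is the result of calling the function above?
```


compute_factorial(11)
= 11 * compute_factorial(10)
= 11 * 10 * compute_factorial(9)
= 11 * 10 * 9 * compute_factorial(8)
= 11 * 10 * 9 * 8 * compute_factorial(7)
= 11 * 10 * 9 * 8 * 7 * compute_factorial(6)
= 11 * 10 * 9 * 8 * 7 * 6 * compute_factorial(5)
= 11 * 10 * 9 * 8 * 7 * 6 * 5 * compute_factorial(4)
= 11 * 10 * 9 * 8 * 7 * 6 * 5 * 4 * compute_factorial(3)
= 11 * 10 * 9 * 8 * 7 * 6 * 5 * 4 * 3 * compute_factorial(2)
= 11 * 10 * 9 * 8 * 7 * 6 * 5 * 4 * 3 * 2 * compute_factorial(1)
= 11 * 10 * 9 * 8 * 7 * 6 * 5 * 4 * 3 * 2 * 1
= 39916800


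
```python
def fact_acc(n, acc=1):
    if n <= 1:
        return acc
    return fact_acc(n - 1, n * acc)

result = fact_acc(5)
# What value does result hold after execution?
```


fact_acc(5, 1)
= fact_acc(4, 5 * 1) = fact_acc(4, 5)
= fact_acc(3, 4 * 5) = fact_acc(3, 20)
= fact_acc(2, 3 * 20) = fact_acc(2, 60)
= fact_acc(1, 2 * 60) = fact_acc(1, 120)
n <= 1, return acc = 120


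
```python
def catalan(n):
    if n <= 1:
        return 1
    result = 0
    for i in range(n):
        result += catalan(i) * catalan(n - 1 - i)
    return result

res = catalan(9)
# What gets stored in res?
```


catalan(9)
= sum of catalan(i) * catalan(9-1-i) for i in 0..8
First compute sub-values bottom-up:
  catalan(0) = 1, catalan(1) = 1
  catalan(2) = 1*1 + 1*1 = 2
  catalan(3) = 1*2 + 1*1 + 2*1 = 5
  catalan(4) = 1*5 + 1*2 + 2*1 + 5*1 = 14
  catalan(5) = 1*14 + 1*5 + 2*2 + 5*1 + 14*1 = 42
  catalan(6) = 1*42 + 1*14 + 2*5 + 5*2 + 14*1 + 42*1 = 132
  catalan(7) = 1*132 + 1*42 + 2*14 + 5*5 + 14*2 + 42*1 + 132*1 = 429
  catalan(8) = 1*429 + 1*132 + 2*42 + 5*14 + 14*5 + 42*2 + 132*1 + 429*1 = 1430
Now catalan(9):
  catalan(0)*catalan(8) = 1*1430 = 1430
  catalan(1)*catalan(7) = 1*429 = 429
  catalan(2)*catalan(6) = 2*132 = 264
  catalan(3)*catalan(5) = 5*42 = 210
  catalan(4)*catalan(4) = 14*14 = 196
  catalan(5)*catalan(3) = 42*5 = 210
  catalan(6)*catalan(2) = 132*2 = 264
  catalan(7)*catalan(1) = 429*1 = 429
  catalan(8)*catalan(0) = 1430*1 = 1430
= 1430 + 429 + 264 + 210 + 196 + 210 + 264 + 429 + 1430
= 4862


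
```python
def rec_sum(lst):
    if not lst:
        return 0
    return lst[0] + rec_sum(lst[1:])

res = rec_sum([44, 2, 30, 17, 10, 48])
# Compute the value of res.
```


rec_sum([44, 2, 30, 17, 10, 48])
= 44 + rec_sum([2, 30, 17, 10, 48])
= 44 + 2 + rec_sum([30, 17, 10, 48])
= 44 + 2 + 30 + rec_sum([17, 10, 48])
= 44 + 2 + 30 + 17 + rec_sum([10, 48])
= 44 + 2 + 30 + 17 + 10 + rec_sum([48])
= 44 + 2 + 30 + 17 + 10 + 48 + rec_sum([])
= 44 + 2 + 30 + 17 + 10 + 48 + 0
= 151


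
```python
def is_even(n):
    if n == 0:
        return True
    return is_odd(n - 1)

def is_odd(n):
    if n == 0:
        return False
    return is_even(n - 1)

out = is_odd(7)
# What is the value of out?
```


is_odd(7)
= is_even(6)
= is_odd(5)
= is_even(4)
= is_odd(3)
= is_even(2)
= is_odd(1)
= is_even(0)
n == 0: return True
= True


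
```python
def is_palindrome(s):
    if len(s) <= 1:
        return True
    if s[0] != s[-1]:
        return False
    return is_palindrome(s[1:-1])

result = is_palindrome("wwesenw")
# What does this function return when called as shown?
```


is_palindrome("wwesenw")
"wwesenw": s[0]='w' == s[-1]='w' -> is_palindrome("wesen")
"wesen": s[0]='w' != s[-1]='n' -> False
= False


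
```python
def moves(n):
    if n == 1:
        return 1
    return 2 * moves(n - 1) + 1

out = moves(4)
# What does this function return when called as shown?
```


moves(4)
= 2 * moves(3) + 1
= 2 * (2 * moves(2) + 1) + 1
= 2 * (2 * (2 * moves(1) + 1) + 1) + 1
Now compute bottom-up:
moves(1) = 1
moves(2) = 2 * 1 + 1 = 3
moves(3) = 2 * 3 + 1 = 7
moves(4) = 2 * 7 + 1 = 15
= 15


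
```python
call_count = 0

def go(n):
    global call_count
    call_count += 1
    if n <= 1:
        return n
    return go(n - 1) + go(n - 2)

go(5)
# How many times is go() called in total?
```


go(5) calls go(4) and go(3); each non-base call branches into two more.
Let C(k) = total number of calls made by go(k), including the call to go(k) itself.
Base cases: C(0) = 1, C(1) = 1
Recurrence: C(k) = 1 + C(k-1) + C(k-2)
  C(2) = 1 + C(1) + C(0) = 1 + 1 + 1 = 3
  C(3) = 1 + C(2) + C(1) = 1 + 3 + 1 = 5
  C(4) = 1 + C(3) + C(2) = 1 + 5 + 3 = 9
  C(5) = 1 + C(4) + C(3) = 1 + 9 + 5 = 15
Total calls = C(5) = 15


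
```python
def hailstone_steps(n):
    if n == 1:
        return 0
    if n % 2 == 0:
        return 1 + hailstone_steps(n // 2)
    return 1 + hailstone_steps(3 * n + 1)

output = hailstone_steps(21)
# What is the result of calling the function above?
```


hailstone_steps(21)
21 is odd -> 3*21+1 = 64 -> hailstone_steps(64)
64 is even -> hailstone_steps(32)
32 is even -> hailstone_steps(16)
16 is even -> hailstone_steps(8)
8 is even -> hailstone_steps(4)
4 is even -> hailstone_steps(2)
2 is even -> hailstone_steps(1)
Reached 1 after 7 steps
= 7


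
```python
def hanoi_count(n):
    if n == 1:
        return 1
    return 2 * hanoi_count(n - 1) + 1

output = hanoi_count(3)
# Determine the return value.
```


hanoi_count(3)
= 2 * hanoi_count(2) + 1
= 2 * (2 * hanoi_count(1) + 1) + 1
Now compute bottom-up:
hanoi_count(1) = 1
hanoi_count(2) = 2 * 1 + 1 = 3
hanoi_count(3) = 2 * 3 + 1 = 7
= 7


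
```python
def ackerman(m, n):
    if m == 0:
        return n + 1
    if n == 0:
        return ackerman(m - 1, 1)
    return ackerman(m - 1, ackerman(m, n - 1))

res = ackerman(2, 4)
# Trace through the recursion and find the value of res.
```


ackerman(2, 4)
= ackerman(1, ackerman(2, 3))
First compute ackerman(2, 3) = 9
= ackerman(1, 9)
= 11


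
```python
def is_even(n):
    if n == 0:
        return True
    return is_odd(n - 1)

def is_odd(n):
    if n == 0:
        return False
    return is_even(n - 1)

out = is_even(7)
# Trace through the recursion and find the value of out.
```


is_even(7)
= is_odd(6)
= is_even(5)
= is_odd(4)
= is_even(3)
= is_odd(2)
= is_even(1)
= is_odd(0)
n == 0: return False
= False


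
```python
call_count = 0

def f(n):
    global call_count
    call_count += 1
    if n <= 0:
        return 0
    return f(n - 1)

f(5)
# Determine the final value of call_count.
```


f(5) calls f(4) calls ... calls f(0)
Total calls: 5 + 1 (for base case) = 6


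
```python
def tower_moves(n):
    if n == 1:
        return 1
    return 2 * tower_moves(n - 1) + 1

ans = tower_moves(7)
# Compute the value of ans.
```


tower_moves(7)
= 2 * tower_moves(6) + 1
= 2 * (2 * tower_moves(5) + 1) + 1
= 2 * (2 * (2 * tower_moves(4) + 1) + 1) + 1
= 2 * (2 * (2 * (2 * tower_moves(3) + 1) + 1) + 1) + 1
= 2 * (2 * (2 * (2 * (2 * tower_moves(2) + 1) + 1) + 1) + 1) + 1
= 2 * (2 * (2 * (2 * (2 * (2 * tower_moves(1) + 1) + 1) + 1) + 1) + 1) + 1
Now compute bottom-up:
tower_moves(1) = 1
tower_moves(2) = 2 * 1 + 1 = 3
tower_moves(3) = 2 * 3 + 1 = 7
tower_moves(4) = 2 * 7 + 1 = 15
tower_moves(5) = 2 * 15 + 1 = 31
tower_moves(6) = 2 * 31 + 1 = 63
tower_moves(7) = 2 * 63 + 1 = 127
= 127


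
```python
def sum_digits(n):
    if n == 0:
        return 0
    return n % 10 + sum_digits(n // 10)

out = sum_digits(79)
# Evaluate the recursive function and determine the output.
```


sum_digits(79)
= 9 + sum_digits(7)
= 9 + 7 + sum_digits(0)
= 9 + 7 + 0
= 16


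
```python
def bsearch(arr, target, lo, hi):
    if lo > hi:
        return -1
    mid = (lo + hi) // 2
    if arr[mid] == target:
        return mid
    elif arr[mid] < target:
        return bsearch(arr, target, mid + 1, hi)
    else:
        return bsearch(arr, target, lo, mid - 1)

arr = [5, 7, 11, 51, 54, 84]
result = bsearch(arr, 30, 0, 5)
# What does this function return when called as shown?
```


bsearch(arr, 30, 0, 5)
lo=0, hi=5, mid=2, arr[mid]=11
11 < 30, search right half
lo=3, hi=5, mid=4, arr[mid]=54
54 > 30, search left half
lo=3, hi=3, mid=3, arr[mid]=51
51 > 30, search left half
lo > hi, target not found, return -1
= -1


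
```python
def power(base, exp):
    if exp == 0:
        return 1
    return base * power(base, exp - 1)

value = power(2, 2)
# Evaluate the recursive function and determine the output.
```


power(2, 2)
= 2 * power(2, 1)
= 2 * 2 * power(2, 0)
= 2 * 2 * 1
= 4


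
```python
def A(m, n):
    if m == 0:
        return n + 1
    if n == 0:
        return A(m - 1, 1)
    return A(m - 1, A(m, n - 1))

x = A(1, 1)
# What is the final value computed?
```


A(1, 1)
= A(0, A(1, 0))
First compute A(1, 0) = 2
= A(0, 2)
= 3


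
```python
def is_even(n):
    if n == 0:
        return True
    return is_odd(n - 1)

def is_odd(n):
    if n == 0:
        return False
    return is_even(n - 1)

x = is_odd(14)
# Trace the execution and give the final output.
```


is_odd(14)
= is_even(13)
= is_odd(12)
= is_even(11)
= is_odd(10)
= is_even(9)
= is_odd(8)
= is_even(7)
= is_odd(6)
= is_even(5)
= is_odd(4)
= is_even(3)
= is_odd(2)
= is_even(1)
= is_odd(0)
n == 0: return False
= False


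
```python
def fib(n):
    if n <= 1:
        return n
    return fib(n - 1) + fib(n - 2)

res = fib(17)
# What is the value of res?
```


fib(17)
= fib(16) + fib(15)
= (fib(15) + fib(14)) + fib(15)
Computing bottom-up: fib(0)=0, fib(1)=1, fib(2)=1, fib(3)=2, fib(4)=3, fib(5)=5, fib(6)=8, fib(7)=13, fib(8)=21, fib(9)=34, fib(10)=55, fib(11)=89, fib(12)=144, fib(13)=233, fib(14)=377, fib(15)=610, fib(16)=987, fib(17)=1597
= 1597


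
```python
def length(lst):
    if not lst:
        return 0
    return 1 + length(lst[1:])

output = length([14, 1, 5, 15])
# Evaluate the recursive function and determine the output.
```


length([14, 1, 5, 15])
= 1 + length([1, 5, 15])
= 1 + 1 + length([5, 15])
= 1 + 1 + 1 + length([15])
= 1 + 1 + 1 + 1 + length([])
= 1 + 1 + 1 + 1 + 0
= 4


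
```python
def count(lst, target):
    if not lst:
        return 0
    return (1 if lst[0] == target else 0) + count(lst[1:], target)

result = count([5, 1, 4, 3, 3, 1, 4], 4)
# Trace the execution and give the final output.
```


count([5, 1, 4, 3, 3, 1, 4], 4)
lst[0]=5 != 4: 0 + count([1, 4, 3, 3, 1, 4], 4)
lst[0]=1 != 4: 0 + count([4, 3, 3, 1, 4], 4)
lst[0]=4 == 4: 1 + count([3, 3, 1, 4], 4)
lst[0]=3 != 4: 0 + count([3, 1, 4], 4)
lst[0]=3 != 4: 0 + count([1, 4], 4)
lst[0]=1 != 4: 0 + count([4], 4)
lst[0]=4 == 4: 1 + count([], 4)
= 2


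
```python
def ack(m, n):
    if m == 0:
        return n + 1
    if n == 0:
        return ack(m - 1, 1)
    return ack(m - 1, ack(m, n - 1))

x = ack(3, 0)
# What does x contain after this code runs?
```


ack(3, 0)
n == 0: return ack(2, 1)
= ack(2, 1) = 5
= 5


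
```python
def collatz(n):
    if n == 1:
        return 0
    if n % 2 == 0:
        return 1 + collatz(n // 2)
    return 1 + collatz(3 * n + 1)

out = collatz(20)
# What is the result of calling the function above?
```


collatz(20)
20 is even -> collatz(10)
10 is even -> collatz(5)
5 is odd -> 3*5+1 = 16 -> collatz(16)
16 is even -> collatz(8)
8 is even -> collatz(4)
4 is even -> collatz(2)
2 is even -> collatz(1)
Reached 1 after 7 steps
= 7


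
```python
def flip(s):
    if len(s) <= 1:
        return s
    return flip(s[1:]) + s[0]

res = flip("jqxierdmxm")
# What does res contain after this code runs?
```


flip("jqxierdmxm")
= flip("qxierdmxm") + "j"
= flip("xierdmxm") + "q" + "j"
= flip("ierdmxm") + "x" + "q" + "j"
= flip("erdmxm") + "i" + "x" + "q" + "j"
= flip("rdmxm") + "e" + "i" + "x" + "q" + "j"
= flip("dmxm") + "r" + "e" + "i" + "x" + "q" + "j"
= flip("mxm") + "d" + "r" + "e" + "i" + "x" + "q" + "j"
= flip("xm") + "m" + "d" + "r" + "e" + "i" + "x" + "q" + "j"
= flip("m") + "x" + "m" + "d" + "r" + "e" + "i" + "x" + "q" + "j"
= "m" + "x" + "m" + "d" + "r" + "e" + "i" + "x" + "q" + "j"
= "mxmdreixqj"


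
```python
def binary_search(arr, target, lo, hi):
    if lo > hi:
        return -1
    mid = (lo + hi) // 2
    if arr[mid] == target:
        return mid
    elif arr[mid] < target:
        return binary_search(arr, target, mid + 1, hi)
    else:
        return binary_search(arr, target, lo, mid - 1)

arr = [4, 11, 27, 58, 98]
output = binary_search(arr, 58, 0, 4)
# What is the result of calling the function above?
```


binary_search(arr, 58, 0, 4)
lo=0, hi=4, mid=2, arr[mid]=27
27 < 58, search right half
lo=3, hi=4, mid=3, arr[mid]=58
arr[3] == 58, found at index 3
= 3


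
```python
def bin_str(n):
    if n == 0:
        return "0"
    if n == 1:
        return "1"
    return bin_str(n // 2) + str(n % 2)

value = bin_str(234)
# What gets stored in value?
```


bin_str(234)
= bin_str(117) + "0"
= bin_str(58) + "1" + "0"
= bin_str(29) + "0" + "1" + "0"
= bin_str(14) + "1" + "0" + "1" + "0"
= bin_str(7) + "0" + "1" + "0" + "1" + "0"
= bin_str(3) + "1" + "0" + "1" + "0" + "1" + "0"
= bin_str(1) + "1" + "1" + "0" + "1" + "0" + "1" + "0"
= "1" + "1" + "1" + "0" + "1" + "0" + "1" + "0"
= "11101010"


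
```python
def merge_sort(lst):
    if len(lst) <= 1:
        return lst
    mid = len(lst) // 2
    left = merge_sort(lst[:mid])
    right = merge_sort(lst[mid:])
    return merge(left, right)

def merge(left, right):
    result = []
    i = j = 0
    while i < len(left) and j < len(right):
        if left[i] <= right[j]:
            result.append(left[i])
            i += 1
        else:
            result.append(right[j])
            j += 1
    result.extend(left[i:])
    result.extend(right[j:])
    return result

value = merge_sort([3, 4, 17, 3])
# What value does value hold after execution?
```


merge_sort([3, 4, 17, 3])
Split into [3, 4] and [17, 3]
Left sorted: [3, 4]
Right sorted: [3, 17]
Merge [3, 4] and [3, 17]
= [3, 3, 4, 17]


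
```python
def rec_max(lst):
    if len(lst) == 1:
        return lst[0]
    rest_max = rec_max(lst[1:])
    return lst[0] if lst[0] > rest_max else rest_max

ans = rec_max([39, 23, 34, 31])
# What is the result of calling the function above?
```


rec_max([39, 23, 34, 31])
= compare 39 with rec_max([23, 34, 31])
= compare 23 with rec_max([34, 31])
= compare 34 with rec_max([31])
Base: rec_max([31]) = 31
compare 34 with 31: max = 34
compare 23 with 34: max = 34
compare 39 with 34: max = 39
= 39


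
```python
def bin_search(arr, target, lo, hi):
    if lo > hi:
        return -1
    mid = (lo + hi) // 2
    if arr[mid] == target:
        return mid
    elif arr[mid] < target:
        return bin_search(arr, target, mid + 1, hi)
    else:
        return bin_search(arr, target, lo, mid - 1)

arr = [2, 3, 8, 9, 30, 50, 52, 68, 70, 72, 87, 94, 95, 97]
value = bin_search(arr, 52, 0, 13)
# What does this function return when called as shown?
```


bin_search(arr, 52, 0, 13)
lo=0, hi=13, mid=6, arr[mid]=52
arr[6] == 52, found at index 6
= 6


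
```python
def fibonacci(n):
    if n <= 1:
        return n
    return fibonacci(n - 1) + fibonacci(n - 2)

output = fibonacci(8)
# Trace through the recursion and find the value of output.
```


fibonacci(8)
= fibonacci(7) + fibonacci(6)
= (fibonacci(6) + fibonacci(5)) + fibonacci(6)
Computing bottom-up: fibonacci(0)=0, fibonacci(1)=1, fibonacci(2)=1, fibonacci(3)=2, fibonacci(4)=3, fibonacci(5)=5, fibonacci(6)=8, fibonacci(7)=13, fibonacci(8)=21
= 21


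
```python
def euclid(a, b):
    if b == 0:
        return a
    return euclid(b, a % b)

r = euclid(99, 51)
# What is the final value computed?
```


euclid(99, 51)
= euclid(51, 99 % 51) = euclid(51, 48)
= euclid(48, 51 % 48) = euclid(48, 3)
= euclid(3, 48 % 3) = euclid(3, 0)
b == 0, return a = 3


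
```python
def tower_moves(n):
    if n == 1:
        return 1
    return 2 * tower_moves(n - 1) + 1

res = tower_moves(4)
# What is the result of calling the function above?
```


tower_moves(4)
= 2 * tower_moves(3) + 1
= 2 * (2 * tower_moves(2) + 1) + 1
= 2 * (2 * (2 * tower_moves(1) + 1) + 1) + 1
Now compute bottom-up:
tower_moves(1) = 1
tower_moves(2) = 2 * 1 + 1 = 3
tower_moves(3) = 2 * 3 + 1 = 7
tower_moves(4) = 2 * 7 + 1 = 15
= 15


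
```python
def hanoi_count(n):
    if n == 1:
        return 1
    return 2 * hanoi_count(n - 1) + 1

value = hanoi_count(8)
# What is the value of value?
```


hanoi_count(8)
= 2 * hanoi_count(7) + 1
= 2 * (2 * hanoi_count(6) + 1) + 1
= 2 * (2 * (2 * hanoi_count(5) + 1) + 1) + 1
= 2 * (2 * (2 * (2 * hanoi_count(4) + 1) + 1) + 1) + 1
= 2 * (2 * (2 * (2 * (2 * hanoi_count(3) + 1) + 1) + 1) + 1) + 1
= 2 * (2 * (2 * (2 * (2 * (2 * hanoi_count(2) + 1) + 1) + 1) + 1) + 1) + 1
= 2 * (2 * (2 * (2 * (2 * (2 * (2 * hanoi_count(1) + 1) + 1) + 1) + 1) + 1) + 1) + 1
Now compute bottom-up:
hanoi_count(1) = 1
hanoi_count(2) = 2 * 1 + 1 = 3
hanoi_count(3) = 2 * 3 + 1 = 7
hanoi_count(4) = 2 * 7 + 1 = 15
hanoi_count(5) = 2 * 15 + 1 = 31
hanoi_count(6) = 2 * 31 + 1 = 63
hanoi_count(7) = 2 * 63 + 1 = 127
hanoi_count(8) = 2 * 127 + 1 = 255
= 255


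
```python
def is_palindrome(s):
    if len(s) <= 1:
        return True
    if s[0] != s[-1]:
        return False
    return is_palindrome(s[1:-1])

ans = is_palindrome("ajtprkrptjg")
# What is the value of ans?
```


is_palindrome("ajtprkrptjg")
"ajtprkrptjg": s[0]='a' != s[-1]='g' -> False
= False


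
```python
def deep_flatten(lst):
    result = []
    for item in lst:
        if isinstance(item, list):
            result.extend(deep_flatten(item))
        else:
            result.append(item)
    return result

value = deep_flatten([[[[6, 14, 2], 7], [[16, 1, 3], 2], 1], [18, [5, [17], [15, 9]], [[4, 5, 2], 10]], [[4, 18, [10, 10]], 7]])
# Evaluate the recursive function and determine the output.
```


deep_flatten([[[[6, 14, 2], 7], [[16, 1, 3], 2], 1], [18, [5, [17], [15, 9]], [[4, 5, 2], 10]], [[4, 18, [10, 10]], 7]])
Processing each element:
  [[[6, 14, 2], 7], [[16, 1, 3], 2], 1] is a list -> deep_flatten recursively -> [6, 14, 2, 7, 16, 1, 3, 2, 1]
  [18, [5, [17], [15, 9]], [[4, 5, 2], 10]] is a list -> deep_flatten recursively -> [18, 5, 17, 15, 9, 4, 5, 2, 10]
  [[4, 18, [10, 10]], 7] is a list -> deep_flatten recursively -> [4, 18, 10, 10, 7]
= [6, 14, 2, 7, 16, 1, 3, 2, 1, 18, 5, 17, 15, 9, 4, 5, 2, 10, 4, 18, 10, 10, 7]


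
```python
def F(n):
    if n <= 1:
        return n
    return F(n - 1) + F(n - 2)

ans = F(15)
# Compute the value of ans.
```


F(15)
= F(14) + F(13)
= (F(13) + F(12)) + F(13)
Computing bottom-up: F(0)=0, F(1)=1, F(2)=1, F(3)=2, F(4)=3, F(5)=5, F(6)=8, F(7)=13, F(8)=21, F(9)=34, F(10)=55, F(11)=89, F(12)=144, F(13)=233, F(14)=377, F(15)=610
= 610


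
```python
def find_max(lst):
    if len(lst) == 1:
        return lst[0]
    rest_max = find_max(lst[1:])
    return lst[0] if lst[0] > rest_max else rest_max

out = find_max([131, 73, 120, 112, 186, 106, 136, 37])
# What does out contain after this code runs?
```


find_max([131, 73, 120, 112, 186, 106, 136, 37])
= compare 131 with find_max([73, 120, 112, 186, 106, 136, 37])
= compare 73 with find_max([120, 112, 186, 106, 136, 37])
= compare 120 with find_max([112, 186, 106, 136, 37])
= compare 112 with find_max([186, 106, 136, 37])
= compare 186 with find_max([106, 136, 37])
= compare 106 with find_max([136, 37])
= compare 136 with find_max([37])
Base: find_max([37]) = 37
compare 136 with 37: max = 136
compare 106 with 136: max = 136
compare 186 with 136: max = 186
compare 112 with 186: max = 186
compare 120 with 186: max = 186
compare 73 with 186: max = 186
compare 131 with 186: max = 186
= 186


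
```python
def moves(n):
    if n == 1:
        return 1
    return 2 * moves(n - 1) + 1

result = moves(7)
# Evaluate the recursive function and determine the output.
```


moves(7)
= 2 * moves(6) + 1
= 2 * (2 * moves(5) + 1) + 1
= 2 * (2 * (2 * moves(4) + 1) + 1) + 1
= 2 * (2 * (2 * (2 * moves(3) + 1) + 1) + 1) + 1
= 2 * (2 * (2 * (2 * (2 * moves(2) + 1) + 1) + 1) + 1) + 1
= 2 * (2 * (2 * (2 * (2 * (2 * moves(1) + 1) + 1) + 1) + 1) + 1) + 1
Now compute bottom-up:
moves(1) = 1
moves(2) = 2 * 1 + 1 = 3
moves(3) = 2 * 3 + 1 = 7
moves(4) = 2 * 7 + 1 = 15
moves(5) = 2 * 15 + 1 = 31
moves(6) = 2 * 31 + 1 = 63
moves(7) = 2 * 63 + 1 = 127
= 127


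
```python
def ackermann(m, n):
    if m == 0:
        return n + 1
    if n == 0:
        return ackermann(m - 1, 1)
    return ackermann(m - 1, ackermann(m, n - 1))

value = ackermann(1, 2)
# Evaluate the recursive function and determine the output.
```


ackermann(1, 2)
= ackermann(0, ackermann(1, 1))
First compute ackermann(1, 1) = 3
= ackermann(0, 3)
= 4


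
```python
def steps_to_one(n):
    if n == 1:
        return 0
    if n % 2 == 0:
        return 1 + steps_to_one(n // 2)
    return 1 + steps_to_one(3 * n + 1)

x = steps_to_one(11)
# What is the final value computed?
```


steps_to_one(11)
11 is odd -> 3*11+1 = 34 -> steps_to_one(34)
34 is even -> steps_to_one(17)
17 is odd -> 3*17+1 = 52 -> steps_to_one(52)
52 is even -> steps_to_one(26)
26 is even -> steps_to_one(13)
13 is odd -> 3*13+1 = 40 -> steps_to_one(40)
40 is even -> steps_to_one(20)
20 is even -> steps_to_one(10)
10 is even -> steps_to_one(5)
5 is odd -> 3*5+1 = 16 -> steps_to_one(16)
16 is even -> steps_to_one(8)
8 is even -> steps_to_one(4)
4 is even -> steps_to_one(2)
2 is even -> steps_to_one(1)
Reached 1 after 14 steps
= 14


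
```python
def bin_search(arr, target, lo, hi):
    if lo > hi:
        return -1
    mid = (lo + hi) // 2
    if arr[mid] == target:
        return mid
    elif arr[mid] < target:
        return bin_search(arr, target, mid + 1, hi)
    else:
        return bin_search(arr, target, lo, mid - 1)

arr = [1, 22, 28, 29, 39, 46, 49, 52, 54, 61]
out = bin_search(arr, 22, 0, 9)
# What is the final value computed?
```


bin_search(arr, 22, 0, 9)
lo=0, hi=9, mid=4, arr[mid]=39
39 > 22, search left half
lo=0, hi=3, mid=1, arr[mid]=22
arr[1] == 22, found at index 1
= 1


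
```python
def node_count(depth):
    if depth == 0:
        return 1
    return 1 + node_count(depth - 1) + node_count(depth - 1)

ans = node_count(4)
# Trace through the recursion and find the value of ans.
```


node_count(4)
= 1 + node_count(3) + node_count(3)
= 1 + 2 * node_count(3)
node_count(k) = 2^(k+1) - 1
node_count(0) = 1
node_count(1) = 3
node_count(2) = 7
node_count(3) = 15
node_count(4) = 31
node_count(4) = 2^5 - 1 = 31


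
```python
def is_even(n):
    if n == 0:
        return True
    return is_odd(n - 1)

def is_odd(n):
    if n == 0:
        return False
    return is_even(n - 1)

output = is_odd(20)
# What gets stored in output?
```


is_odd(20)
= is_even(19)
= is_odd(18)
= is_even(17)
= is_odd(16)
= is_even(15)
= is_odd(14)
= is_even(13)
= is_odd(12)
= is_even(11)
= is_odd(10)
= is_even(9)
= is_odd(8)
= is_even(7)
= is_odd(6)
= is_even(5)
= is_odd(4)
= is_even(3)
= is_odd(2)
= is_even(1)
= is_odd(0)
n == 0: return False
= False


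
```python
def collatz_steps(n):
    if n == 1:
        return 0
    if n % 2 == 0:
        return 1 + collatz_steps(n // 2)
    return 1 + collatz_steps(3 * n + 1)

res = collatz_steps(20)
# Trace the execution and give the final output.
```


collatz_steps(20)
20 is even -> collatz_steps(10)
10 is even -> collatz_steps(5)
5 is odd -> 3*5+1 = 16 -> collatz_steps(16)
16 is even -> collatz_steps(8)
8 is even -> collatz_steps(4)
4 is even -> collatz_steps(2)
2 is even -> collatz_steps(1)
Reached 1 after 7 steps
= 7


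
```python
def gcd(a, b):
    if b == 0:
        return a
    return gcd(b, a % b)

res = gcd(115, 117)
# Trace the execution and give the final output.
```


gcd(115, 117)
= gcd(117, 115 % 117) = gcd(117, 115)
= gcd(115, 117 % 115) = gcd(115, 2)
= gcd(2, 115 % 2) = gcd(2, 1)
= gcd(1, 2 % 1) = gcd(1, 0)
b == 0, return a = 1


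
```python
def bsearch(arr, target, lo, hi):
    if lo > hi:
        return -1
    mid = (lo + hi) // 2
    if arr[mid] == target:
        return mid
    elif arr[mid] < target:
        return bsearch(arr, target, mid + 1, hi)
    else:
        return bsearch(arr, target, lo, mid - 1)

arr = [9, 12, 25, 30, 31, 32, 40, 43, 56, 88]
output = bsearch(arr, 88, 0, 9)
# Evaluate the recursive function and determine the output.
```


bsearch(arr, 88, 0, 9)
lo=0, hi=9, mid=4, arr[mid]=31
31 < 88, search right half
lo=5, hi=9, mid=7, arr[mid]=43
43 < 88, search right half
lo=8, hi=9, mid=8, arr[mid]=56
56 < 88, search right half
lo=9, hi=9, mid=9, arr[mid]=88
arr[9] == 88, found at index 9
= 9


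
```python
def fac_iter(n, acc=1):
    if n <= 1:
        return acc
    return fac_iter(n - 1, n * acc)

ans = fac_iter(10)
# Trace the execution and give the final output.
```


fac_iter(10, 1)
= fac_iter(9, 10 * 1) = fac_iter(9, 10)
= fac_iter(8, 9 * 10) = fac_iter(8, 90)
= fac_iter(7, 8 * 90) = fac_iter(7, 720)
= fac_iter(6, 7 * 720) = fac_iter(6, 5040)
= fac_iter(5, 6 * 5040) = fac_iter(5, 30240)
= fac_iter(4, 5 * 30240) = fac_iter(4, 151200)
= fac_iter(3, 4 * 151200) = fac_iter(3, 604800)
= fac_iter(2, 3 * 604800) = fac_iter(2, 1814400)
= fac_iter(1, 2 * 1814400) = fac_iter(1, 3628800)
n <= 1, return acc = 3628800


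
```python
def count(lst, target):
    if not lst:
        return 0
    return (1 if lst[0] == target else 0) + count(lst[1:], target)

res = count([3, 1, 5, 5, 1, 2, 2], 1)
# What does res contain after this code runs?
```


count([3, 1, 5, 5, 1, 2, 2], 1)
lst[0]=3 != 1: 0 + count([1, 5, 5, 1, 2, 2], 1)
lst[0]=1 == 1: 1 + count([5, 5, 1, 2, 2], 1)
lst[0]=5 != 1: 0 + count([5, 1, 2, 2], 1)
lst[0]=5 != 1: 0 + count([1, 2, 2], 1)
lst[0]=1 == 1: 1 + count([2, 2], 1)
lst[0]=2 != 1: 0 + count([2], 1)
lst[0]=2 != 1: 0 + count([], 1)
= 2


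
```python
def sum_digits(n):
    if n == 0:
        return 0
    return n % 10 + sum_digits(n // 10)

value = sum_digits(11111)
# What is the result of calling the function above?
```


sum_digits(11111)
= 1 + sum_digits(1111)
= 1 + 1 + sum_digits(111)
= 1 + 1 + 1 + sum_digits(11)
= 1 + 1 + 1 + 1 + sum_digits(1)
= 1 + 1 + 1 + 1 + 1 + sum_digits(0)
= 1 + 1 + 1 + 1 + 1 + 0
= 5


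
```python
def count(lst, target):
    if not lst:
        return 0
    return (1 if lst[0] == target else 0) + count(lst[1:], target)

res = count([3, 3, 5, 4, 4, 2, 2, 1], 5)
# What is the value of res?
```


count([3, 3, 5, 4, 4, 2, 2, 1], 5)
lst[0]=3 != 5: 0 + count([3, 5, 4, 4, 2, 2, 1], 5)
lst[0]=3 != 5: 0 + count([5, 4, 4, 2, 2, 1], 5)
lst[0]=5 == 5: 1 + count([4, 4, 2, 2, 1], 5)
lst[0]=4 != 5: 0 + count([4, 2, 2, 1], 5)
lst[0]=4 != 5: 0 + count([2, 2, 1], 5)
lst[0]=2 != 5: 0 + count([2, 1], 5)
lst[0]=2 != 5: 0 + count([1], 5)
lst[0]=1 != 5: 0 + count([], 5)
= 1


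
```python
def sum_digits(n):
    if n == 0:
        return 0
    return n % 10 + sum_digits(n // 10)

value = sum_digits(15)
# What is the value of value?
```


sum_digits(15)
= 5 + sum_digits(1)
= 5 + 1 + sum_digits(0)
= 5 + 1 + 0
= 6


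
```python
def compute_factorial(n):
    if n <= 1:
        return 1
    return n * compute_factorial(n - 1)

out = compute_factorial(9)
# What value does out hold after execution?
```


compute_factorial(9)
= 9 * compute_factorial(8)
= 9 * 8 * compute_factorial(7)
= 9 * 8 * 7 * compute_factorial(6)
= 9 * 8 * 7 * 6 * compute_factorial(5)
= 9 * 8 * 7 * 6 * 5 * compute_factorial(4)
= 9 * 8 * 7 * 6 * 5 * 4 * compute_factorial(3)
= 9 * 8 * 7 * 6 * 5 * 4 * 3 * compute_factorial(2)
= 9 * 8 * 7 * 6 * 5 * 4 * 3 * 2 * compute_factorial(1)
= 9 * 8 * 7 * 6 * 5 * 4 * 3 * 2 * 1
= 362880


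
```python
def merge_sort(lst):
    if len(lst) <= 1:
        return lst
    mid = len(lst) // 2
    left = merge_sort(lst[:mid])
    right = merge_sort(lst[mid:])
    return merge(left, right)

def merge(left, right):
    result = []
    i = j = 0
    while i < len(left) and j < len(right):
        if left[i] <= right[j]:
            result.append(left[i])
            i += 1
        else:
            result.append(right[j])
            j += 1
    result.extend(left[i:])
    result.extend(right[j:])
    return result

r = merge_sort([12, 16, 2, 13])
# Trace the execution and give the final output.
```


merge_sort([12, 16, 2, 13])
Split into [12, 16] and [2, 13]
Left sorted: [12, 16]
Right sorted: [2, 13]
Merge [12, 16] and [2, 13]
= [2, 12, 13, 16]


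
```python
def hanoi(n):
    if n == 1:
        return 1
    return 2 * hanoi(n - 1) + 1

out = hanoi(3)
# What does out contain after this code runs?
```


hanoi(3)
= 2 * hanoi(2) + 1
= 2 * (2 * hanoi(1) + 1) + 1
Now compute bottom-up:
hanoi(1) = 1
hanoi(2) = 2 * 1 + 1 = 3
hanoi(3) = 2 * 3 + 1 = 7
= 7


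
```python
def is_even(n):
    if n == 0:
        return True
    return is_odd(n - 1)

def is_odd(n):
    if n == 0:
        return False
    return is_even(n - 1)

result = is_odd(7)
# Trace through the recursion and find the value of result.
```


is_odd(7)
= is_even(6)
= is_odd(5)
= is_even(4)
= is_odd(3)
= is_even(2)
= is_odd(1)
= is_even(0)
n == 0: return True
= True


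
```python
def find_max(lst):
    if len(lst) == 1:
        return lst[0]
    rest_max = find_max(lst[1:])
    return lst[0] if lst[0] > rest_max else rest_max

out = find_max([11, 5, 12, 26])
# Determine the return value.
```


find_max([11, 5, 12, 26])
= compare 11 with find_max([5, 12, 26])
= compare 5 with find_max([12, 26])
= compare 12 with find_max([26])
Base: find_max([26]) = 26
compare 12 with 26: max = 26
compare 5 with 26: max = 26
compare 11 with 26: max = 26
= 26


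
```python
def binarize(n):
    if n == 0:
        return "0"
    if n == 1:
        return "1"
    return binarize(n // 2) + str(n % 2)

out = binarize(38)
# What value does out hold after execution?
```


binarize(38)
= binarize(19) + "0"
= binarize(9) + "1" + "0"
= binarize(4) + "1" + "1" + "0"
= binarize(2) + "0" + "1" + "1" + "0"
= binarize(1) + "0" + "0" + "1" + "1" + "0"
= "1" + "0" + "0" + "1" + "1" + "0"
= "100110"


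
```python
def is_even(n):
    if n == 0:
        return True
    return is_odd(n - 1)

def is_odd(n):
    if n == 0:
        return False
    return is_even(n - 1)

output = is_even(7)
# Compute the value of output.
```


is_even(7)
= is_odd(6)
= is_even(5)
= is_odd(4)
= is_even(3)
= is_odd(2)
= is_even(1)
= is_odd(0)
n == 0: return False
= False


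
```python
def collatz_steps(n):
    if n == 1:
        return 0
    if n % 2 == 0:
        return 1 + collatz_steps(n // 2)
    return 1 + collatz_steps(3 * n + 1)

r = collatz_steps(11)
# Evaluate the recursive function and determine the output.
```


collatz_steps(11)
11 is odd -> 3*11+1 = 34 -> collatz_steps(34)
34 is even -> collatz_steps(17)
17 is odd -> 3*17+1 = 52 -> collatz_steps(52)
52 is even -> collatz_steps(26)
26 is even -> collatz_steps(13)
13 is odd -> 3*13+1 = 40 -> collatz_steps(40)
40 is even -> collatz_steps(20)
20 is even -> collatz_steps(10)
10 is even -> collatz_steps(5)
5 is odd -> 3*5+1 = 16 -> collatz_steps(16)
16 is even -> collatz_steps(8)
8 is even -> collatz_steps(4)
4 is even -> collatz_steps(2)
2 is even -> collatz_steps(1)
Reached 1 after 14 steps
= 14


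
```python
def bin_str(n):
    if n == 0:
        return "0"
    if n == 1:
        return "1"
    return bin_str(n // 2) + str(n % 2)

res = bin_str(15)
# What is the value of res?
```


bin_str(15)
= bin_str(7) + "1"
= bin_str(3) + "1" + "1"
= bin_str(1) + "1" + "1" + "1"
= "1" + "1" + "1" + "1"
= "1111"


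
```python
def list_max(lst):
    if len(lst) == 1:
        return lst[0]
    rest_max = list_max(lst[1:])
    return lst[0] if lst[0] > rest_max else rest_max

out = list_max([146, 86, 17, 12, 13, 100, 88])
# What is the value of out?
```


list_max([146, 86, 17, 12, 13, 100, 88])
= compare 146 with list_max([86, 17, 12, 13, 100, 88])
= compare 86 with list_max([17, 12, 13, 100, 88])
= compare 17 with list_max([12, 13, 100, 88])
= compare 12 with list_max([13, 100, 88])
= compare 13 with list_max([100, 88])
= compare 100 with list_max([88])
Base: list_max([88]) = 88
compare 100 with 88: max = 100
compare 13 with 100: max = 100
compare 12 with 100: max = 100
compare 17 with 100: max = 100
compare 86 with 100: max = 100
compare 146 with 100: max = 146
= 146


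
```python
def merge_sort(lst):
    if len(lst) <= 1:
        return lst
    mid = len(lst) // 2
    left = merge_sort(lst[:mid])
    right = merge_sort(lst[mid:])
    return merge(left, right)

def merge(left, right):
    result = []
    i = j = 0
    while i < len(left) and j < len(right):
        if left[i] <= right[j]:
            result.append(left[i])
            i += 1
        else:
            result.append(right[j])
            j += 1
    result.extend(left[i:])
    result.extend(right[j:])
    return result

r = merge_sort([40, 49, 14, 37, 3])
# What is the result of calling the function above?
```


merge_sort([40, 49, 14, 37, 3])
Split into [40, 49] and [14, 37, 3]
Left sorted: [40, 49]
Right sorted: [3, 14, 37]
Merge [40, 49] and [3, 14, 37]
= [3, 14, 37, 40, 49]


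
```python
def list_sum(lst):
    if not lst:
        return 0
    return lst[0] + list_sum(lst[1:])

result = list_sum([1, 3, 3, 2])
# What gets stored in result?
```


list_sum([1, 3, 3, 2])
= 1 + list_sum([3, 3, 2])
= 1 + 3 + list_sum([3, 2])
= 1 + 3 + 3 + list_sum([2])
= 1 + 3 + 3 + 2 + list_sum([])
= 1 + 3 + 3 + 2 + 0
= 9


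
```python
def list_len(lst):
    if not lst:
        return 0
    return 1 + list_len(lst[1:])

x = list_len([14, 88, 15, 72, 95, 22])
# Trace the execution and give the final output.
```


list_len([14, 88, 15, 72, 95, 22])
= 1 + list_len([88, 15, 72, 95, 22])
= 1 + 1 + list_len([15, 72, 95, 22])
= 1 + 1 + 1 + list_len([72, 95, 22])
= 1 + 1 + 1 + 1 + list_len([95, 22])
= 1 + 1 + 1 + 1 + 1 + list_len([22])
= 1 + 1 + 1 + 1 + 1 + 1 + list_len([])
= 1 + 1 + 1 + 1 + 1 + 1 + 0
= 6


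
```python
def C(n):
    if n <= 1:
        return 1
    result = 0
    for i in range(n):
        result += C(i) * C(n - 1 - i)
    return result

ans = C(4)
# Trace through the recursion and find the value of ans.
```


C(4)
= sum of C(i) * C(4-1-i) for i in 0..3
First compute sub-values bottom-up:
  C(0) = 1, C(1) = 1
  C(2) = 1*1 + 1*1 = 2
  C(3) = 1*2 + 1*1 + 2*1 = 5
Now C(4):
  C(0)*C(3) = 1*5 = 5
  C(1)*C(2) = 1*2 = 2
  C(2)*C(1) = 2*1 = 2
  C(3)*C(0) = 5*1 = 5
= 5 + 2 + 2 + 5
= 14


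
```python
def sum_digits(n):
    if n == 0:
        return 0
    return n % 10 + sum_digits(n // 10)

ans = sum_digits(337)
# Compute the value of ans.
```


sum_digits(337)
= 7 + sum_digits(33)
= 7 + 3 + sum_digits(3)
= 7 + 3 + 3 + sum_digits(0)
= 7 + 3 + 3 + 0
= 13


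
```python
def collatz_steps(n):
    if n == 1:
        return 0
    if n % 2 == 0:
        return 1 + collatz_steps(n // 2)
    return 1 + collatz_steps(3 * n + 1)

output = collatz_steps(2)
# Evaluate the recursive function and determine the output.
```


collatz_steps(2)
2 is even -> collatz_steps(1)
Reached 1 after 1 steps
= 1


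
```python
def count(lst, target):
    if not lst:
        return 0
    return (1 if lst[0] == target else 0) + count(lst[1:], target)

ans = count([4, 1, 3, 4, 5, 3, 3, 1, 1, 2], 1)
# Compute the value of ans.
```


count([4, 1, 3, 4, 5, 3, 3, 1, 1, 2], 1)
lst[0]=4 != 1: 0 + count([1, 3, 4, 5, 3, 3, 1, 1, 2], 1)
lst[0]=1 == 1: 1 + count([3, 4, 5, 3, 3, 1, 1, 2], 1)
lst[0]=3 != 1: 0 + count([4, 5, 3, 3, 1, 1, 2], 1)
lst[0]=4 != 1: 0 + count([5, 3, 3, 1, 1, 2], 1)
lst[0]=5 != 1: 0 + count([3, 3, 1, 1, 2], 1)
lst[0]=3 != 1: 0 + count([3, 1, 1, 2], 1)
lst[0]=3 != 1: 0 + count([1, 1, 2], 1)
lst[0]=1 == 1: 1 + count([1, 2], 1)
lst[0]=1 == 1: 1 + count([2], 1)
lst[0]=2 != 1: 0 + count([], 1)
= 3


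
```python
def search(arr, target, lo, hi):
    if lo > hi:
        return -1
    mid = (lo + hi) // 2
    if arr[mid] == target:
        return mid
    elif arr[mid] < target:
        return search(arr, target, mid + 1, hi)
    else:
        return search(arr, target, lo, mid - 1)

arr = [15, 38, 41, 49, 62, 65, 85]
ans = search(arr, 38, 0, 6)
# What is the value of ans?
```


search(arr, 38, 0, 6)
lo=0, hi=6, mid=3, arr[mid]=49
49 > 38, search left half
lo=0, hi=2, mid=1, arr[mid]=38
arr[1] == 38, found at index 1
= 1
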